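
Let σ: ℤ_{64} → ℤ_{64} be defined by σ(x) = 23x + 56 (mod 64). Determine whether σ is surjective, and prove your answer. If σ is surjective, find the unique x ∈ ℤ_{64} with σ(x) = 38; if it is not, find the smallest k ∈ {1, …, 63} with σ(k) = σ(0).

Since gcd(23, 64) = 1, 23 is invertible modulo 64. Euclid's algorithm: 64 = 2·23 + 18, 23 = 1·18 + 5, 18 = 3·5 + 3, 5 = 1·3 + 2, 3 = 1·2 + 1; back-substituting gives 1 = 39·23 − 14·64, so 23⁻¹ ≡ 39 (mod 64).
Then y ↦ 39(y − 56) is a two-sided inverse to σ, so every y ∈ ℤ_{64} has a preimage.
Hence σ is surjective.
Since σ is surjective, we compute σ⁻¹(38): solve 23x + 56 ≡ 38 (mod 64), i.e. 23x ≡ 46 (mod 64).
Multiplying by 23⁻¹ = 39 gives x ≡ 39·46 = 1794 = 28·64 + 2 ≡ 2 (mod 64).
Check: σ(2) = 23·2 + 56 = 102 = 1·64 + 38 ≡ 38 (mod 64).

2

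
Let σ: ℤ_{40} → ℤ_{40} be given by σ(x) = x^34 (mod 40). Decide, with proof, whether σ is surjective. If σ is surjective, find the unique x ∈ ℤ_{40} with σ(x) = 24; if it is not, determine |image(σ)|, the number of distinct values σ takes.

6

σ(4): Repeated squaring mod 40: 4^1 ≡ 4, 4^2 ≡ 4² = 16, 4^4 ≡ 16² = 256 ≡ 16, 4^8 ≡ 16² = 256 ≡ 16, 4^16 ≡ 16² = 256 ≡ 16, 4^32 ≡ 16² = 256 ≡ 16. Since 34 = 32 + 2, 4^34 ≡ 16·16: 16·16 = 256 ≡ 16. So 4^34 ≡ 16 (mod 40).
σ(6): Repeated squaring mod 40: 6^1 ≡ 6, 6^2 ≡ 6² = 36, 6^4 ≡ 36² = 1296 ≡ 16, 6^8 ≡ 16² = 256 ≡ 16, 6^16 ≡ 16² = 256 ≡ 16, 6^32 ≡ 16² = 256 ≡ 16. Since 34 = 32 + 2, 6^34 ≡ 16·36: 16·36 = 576 ≡ 16. So 6^34 ≡ 16 (mod 40).
So σ(4) = σ(6) = 16 while 4 ≠ 6, thus σ is not injective.
A non-injective map from the 40-element set ℤ_{40} to itself takes at most 39 distinct values, so it cannot be surjective. Hence σ is not surjective.
Since σ is not surjective, we determine |image(σ)|. Computing x^34 mod 40 for each x (by repeated squaring, reducing mod 40 at every step), the values σ(0), σ(1), …, σ(39) are: 0, 1, 24, 9, 16, 25, 16, 9, 24, 1, 0, 1, 24, 9, 16, 25, 16, 9, 24, 1, 0, 1, 24, 9, 16, 25, 16, 9, 24, 1, 0, 1, 24, 9, 16, 25, 16, 9, 24, 1.
The distinct values are {0, 1, 9, 16, 24, 25}; there are 6 of them.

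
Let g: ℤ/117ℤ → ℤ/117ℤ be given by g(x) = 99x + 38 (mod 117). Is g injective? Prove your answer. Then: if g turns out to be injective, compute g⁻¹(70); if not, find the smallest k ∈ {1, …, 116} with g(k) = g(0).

13

Recall that g is injective when g(x_1) = g(x_2) forces x_1 = x_2.
We have gcd(99, 117) = 9 > 1. Taking x_1 = 0 and x_2 = 13: g(0) = 38 and g(13) = 99·13 + 38 = 1325 ≡ 38 (mod 117).
So g(0) = g(13) while 0 ≠ 13, so g is not injective.
Since g is not injective, we find the least positive k with g(k) = g(0): this means 99k ≡ 0 (mod 117), i.e. 117 ∣ 99k. Since gcd(99, 117) = 9, dividing through by 9 this holds exactly when 13 ∣ 11k, and as gcd(11, 13) = 1, exactly when 13 ∣ k.
The smallest positive such k is 13.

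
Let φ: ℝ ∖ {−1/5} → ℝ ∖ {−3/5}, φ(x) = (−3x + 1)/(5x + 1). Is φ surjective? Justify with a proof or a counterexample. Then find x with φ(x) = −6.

For any y ≠ −3/5, solving y(5x + 1) = −3x + 1 for x gives a well-defined x ≠ −1/5. So φ is surjective.
Solving φ(x) = −6: cross-multiplying gives −3x + 1 = −6(5x + 1), which rearranges to 27x = −7, so x = −7/27.

-7/27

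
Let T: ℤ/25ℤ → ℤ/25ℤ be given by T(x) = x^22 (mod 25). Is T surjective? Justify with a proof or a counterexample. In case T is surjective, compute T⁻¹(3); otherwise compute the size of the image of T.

T(0) = 0^22 = 0.
T(5): Repeated squaring mod 25: 5^1 ≡ 5, 5^2 ≡ 5² = 25 ≡ 0, 5^4 ≡ 0² = 0, 5^8 ≡ 0² = 0, 5^16 ≡ 0² = 0. Since 22 = 16 + 4 + 2, 5^22 ≡ 0·0·0: 0·0 = 0, then 0·0 = 0. So 5^22 ≡ 0 (mod 25).
So T(0) = T(5) = 0 while 0 ≠ 5, hence T is not injective.
A non-injective map from the 25-element set ℤ/25ℤ to itself takes at most 24 distinct values, so it cannot be surjective. Hence T is not surjective.
Since T is not surjective, we determine |image(T)|. Computing x^22 mod 25 for each x (by repeated squaring, reducing mod 25 at every step), the values T(0), T(1), …, T(24) are: 0, 1, 4, 9, 16, 0, 11, 24, 14, 6, 0, 21, 19, 19, 21, 0, 6, 14, 24, 11, 0, 16, 9, 4, 1.
The distinct values are {0, 1, 4, 6, 9, 11, 14, 16, 19, 21, 24}; there are 11 of them.

11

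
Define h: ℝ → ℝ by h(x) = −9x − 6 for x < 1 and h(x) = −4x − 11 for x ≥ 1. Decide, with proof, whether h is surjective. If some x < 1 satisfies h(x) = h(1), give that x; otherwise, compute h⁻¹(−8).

2/9

Both pieces are strictly decreasing (slopes −9 and −4), so each is injective on its own interval.
The left piece maps (−∞, 1) onto (−15, ∞); the right piece maps [1, ∞) onto (−∞, −15].
These images together cover ℝ, so h is surjective.
Because the two images are disjoint, no x < 1 has h(x) = h(1), so we compute h⁻¹(−8): −8 lies in (−15, ∞), so solve −9x − 6 = −8: x = (−8 + 6)/(−9) = 2/9.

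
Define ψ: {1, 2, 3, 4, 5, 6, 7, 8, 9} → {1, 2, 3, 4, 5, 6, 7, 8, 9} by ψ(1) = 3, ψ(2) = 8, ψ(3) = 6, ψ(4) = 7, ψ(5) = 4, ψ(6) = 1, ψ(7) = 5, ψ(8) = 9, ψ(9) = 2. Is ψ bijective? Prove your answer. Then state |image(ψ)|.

The values 3, 8, 6, 7, 4, 1, 5, 9, 2 are a permutation of {1, 2, 3, 4, 5, 6, 7, 8, 9}: each element appears exactly once.
So ψ is injective and surjective, hence bijective.
The image of ψ is {1, 2, 3, 4, 5, 6, 7, 8, 9}, which has 9 elements.

9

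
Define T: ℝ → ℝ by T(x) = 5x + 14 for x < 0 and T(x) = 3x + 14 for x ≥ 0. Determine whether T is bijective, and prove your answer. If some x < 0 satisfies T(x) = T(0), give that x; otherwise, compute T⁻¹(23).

Both pieces are strictly increasing (slopes 5 and 3), so each is injective on its own interval.
The left piece maps (−∞, 0) onto (−∞, 14); the right piece maps [0, ∞) onto [14, ∞).
Since 14 = 14, the images partition ℝ: T is injective and surjective, hence bijective.
Because the two images are disjoint, no x < 0 has T(x) = T(0), so we compute T⁻¹(23): 23 lies in [14, ∞), so solve 3x + 14 = 23: x = (23 − 14)/3 = 3.

3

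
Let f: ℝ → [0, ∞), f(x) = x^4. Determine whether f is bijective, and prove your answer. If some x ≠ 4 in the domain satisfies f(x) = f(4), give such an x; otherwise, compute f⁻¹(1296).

f(4) = 256 = (−4)^4 = f(−4) (since 4 is even), with 4 ≠ −4. So f is not injective, hence not bijective.
For the follow-up, such an x exists: taking x = −4 ∈ ℝ gives f(−4) = 256 = f(4) with −4 ≠ 4.

-4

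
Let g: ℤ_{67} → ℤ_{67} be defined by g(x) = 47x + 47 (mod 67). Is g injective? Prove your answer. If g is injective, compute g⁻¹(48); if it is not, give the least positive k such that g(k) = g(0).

10

Recall: g is injective if g(u) = g(v) implies u = v.
Suppose g(u) = g(v) in ℤ_{67}. Then 47u + 47 ≡ 47v + 47 (mod 67), so 47(u − v) ≡ 0 (mod 67).
Since gcd(47, 67) = 1, 47 is invertible modulo 67, therefore u − v ≡ 0 (mod 67), i.e. u = v.
Thus g is injective.
We now compute 47⁻¹ mod 67 explicitly. Euclid's algorithm: 67 = 1·47 + 20, 47 = 2·20 + 7, 20 = 2·7 + 6, 7 = 1·6 + 1; back-substituting gives 1 = 10·47 − 7·67, so 47⁻¹ ≡ 10 (mod 67).
Since g is injective, we find g⁻¹(48): we need 47x ≡ 48 − 47 ≡ 1 (mod 67). Using 47⁻¹ = 10: x ≡ 10·1 = 10, so x = 10.
Check: g(10) = 47·10 + 47 = 517 = 7·67 + 48 ≡ 48 (mod 67).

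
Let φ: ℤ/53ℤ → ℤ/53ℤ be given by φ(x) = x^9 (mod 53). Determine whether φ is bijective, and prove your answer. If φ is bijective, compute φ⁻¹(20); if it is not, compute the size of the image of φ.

3

Since 53 is prime, the nonzero elements of ℤ/53ℤ form a cyclic group of order 52.
As gcd(9, 52) = 1, raising to the 9th power is a bijection on this group: if s^9 ≡ t^9 then (st^{−1})^9 = 1, and the only element of order dividing gcd(9, 52) = 1 is 1, so s = t.
With φ(0) = 0 this makes φ injective on all of ℤ/53ℤ, hence bijective (finite equal-size domain and codomain). In particular φ is bijective.
Since φ is bijective, we find the preimage of 20. The inverse of x ↦ x^9 on (ℤ/53ℤ)^× is x ↦ x^29, because 9·29 = 261 = 5·52 + 1 ≡ 1 (mod 52) and x^{52} = 1 for x ≠ 0 (Fermat). So φ⁻¹(20) = 20^29 mod 53.
Repeated squaring mod 53: 20^1 ≡ 20, 20^2 ≡ 20² = 400 ≡ 29, 20^4 ≡ 29² = 841 ≡ 46, 20^8 ≡ 46² = 2116 ≡ 49, 20^16 ≡ 49² = 2401 ≡ 16. Since 29 = 16 + 8 + 4 + 1, 20^29 ≡ 16·49·46·20: 16·49 = 784 ≡ 42, then 42·46 = 1932 ≡ 24, then 24·20 = 480 ≡ 3. So 20^29 ≡ 3 (mod 53).
Hence φ⁻¹(20) = 3.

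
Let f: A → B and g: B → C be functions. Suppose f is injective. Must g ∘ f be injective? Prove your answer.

No. Take A = B = C = {1, 2, 3}, f = identity (injective), and g(x) = 1 for every x.
Then (g ∘ f)(1) = 1 = (g ∘ f)(3) with 1 ≠ 3, so g ∘ f is not injective.

not injective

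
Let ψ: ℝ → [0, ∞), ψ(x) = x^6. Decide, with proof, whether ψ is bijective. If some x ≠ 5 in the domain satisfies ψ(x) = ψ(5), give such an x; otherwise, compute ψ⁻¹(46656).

ψ(5) = 15625 = (−5)^6 = ψ(−5) (since 6 is even), with 5 ≠ −5. So ψ is not injective, hence not bijective.
For the follow-up, such an x exists: taking x = −5 ∈ ℝ gives ψ(−5) = 15625 = ψ(5) with −5 ≠ 5.

-5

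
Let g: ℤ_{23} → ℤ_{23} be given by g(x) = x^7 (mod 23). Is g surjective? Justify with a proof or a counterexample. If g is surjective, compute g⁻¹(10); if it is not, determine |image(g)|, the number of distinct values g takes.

Since 23 is prime, the nonzero elements of ℤ_{23} form a cyclic group of order 22.
As gcd(7, 22) = 1, raising to the 7th power is a bijection on this group: if x_1^7 ≡ x_2^7 then (x_1x_2^{−1})^7 = 1, and the only element of order dividing gcd(7, 22) = 1 is 1, so x_1 = x_2.
With g(0) = 0 this makes g injective on all of ℤ_{23}, hence bijective (finite equal-size domain and codomain). In particular g is surjective.
Since g is surjective, we find the preimage of 10. The inverse of x ↦ x^7 on (ℤ_{23})^× is x ↦ x^19, because 7·19 = 133 = 6·22 + 1 ≡ 1 (mod 22) and x^{22} = 1 for x ≠ 0 (Fermat). So g⁻¹(10) = 10^19 mod 23.
Repeated squaring mod 23: 10^1 ≡ 10, 10^2 ≡ 10² = 100 ≡ 8, 10^4 ≡ 8² = 64 ≡ 18, 10^8 ≡ 18² = 324 ≡ 2, 10^16 ≡ 2² = 4. Since 19 = 16 + 2 + 1, 10^19 ≡ 4·8·10: 4·8 = 32 ≡ 9, then 9·10 = 90 ≡ 21. So 10^19 ≡ 21 (mod 23).
Hence g⁻¹(10) = 21.

21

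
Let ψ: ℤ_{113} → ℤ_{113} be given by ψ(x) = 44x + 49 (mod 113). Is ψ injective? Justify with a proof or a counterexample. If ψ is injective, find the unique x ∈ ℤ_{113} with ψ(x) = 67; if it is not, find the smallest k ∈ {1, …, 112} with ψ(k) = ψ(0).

98

By definition, ψ is injective when ψ(a) = ψ(b) forces a = b.
If ψ(a) = ψ(b), then 44a ≡ 44b (mod 113). Because gcd(44, 113) = 1, we may cancel 44 to get a ≡ b (mod 113).
Hence ψ is injective.
We now compute 44⁻¹ mod 113 explicitly. Euclid's algorithm: 113 = 2·44 + 25, 44 = 1·25 + 19, 25 = 1·19 + 6, 19 = 3·6 + 1; back-substituting gives 1 = 18·44 − 7·113, so 44⁻¹ ≡ 18 (mod 113).
Since ψ is injective, we find ψ⁻¹(67): we need 44x ≡ 67 − 49 ≡ 18 (mod 113). Using 44⁻¹ = 18: x ≡ 18·18 = 324 = 2·113 + 98, so x = 98.
Check: ψ(98) = 44·98 + 49 = 4361 = 38·113 + 67 ≡ 67 (mod 113).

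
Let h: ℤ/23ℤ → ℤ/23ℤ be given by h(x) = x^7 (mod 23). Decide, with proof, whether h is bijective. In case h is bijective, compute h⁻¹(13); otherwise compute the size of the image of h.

2

Since 23 is prime, the nonzero elements of ℤ/23ℤ form a cyclic group of order 22.
As gcd(7, 22) = 1, raising to the 7th power is a bijection on this group: if u^7 ≡ v^7 then (uv^{−1})^7 = 1, and the only element of order dividing gcd(7, 22) = 1 is 1, so u = v.
With h(0) = 0 this makes h injective on all of ℤ/23ℤ, hence bijective (finite equal-size domain and codomain). In particular h is bijective.
Since h is bijective, we find the preimage of 13. The inverse of x ↦ x^7 on (ℤ/23ℤ)^× is x ↦ x^19, because 7·19 = 133 = 6·22 + 1 ≡ 1 (mod 22) and x^{22} = 1 for x ≠ 0 (Fermat). So h⁻¹(13) = 13^19 mod 23.
Repeated squaring mod 23: 13^1 ≡ 13, 13^2 ≡ 13² = 169 ≡ 8, 13^4 ≡ 8² = 64 ≡ 18, 13^8 ≡ 18² = 324 ≡ 2, 13^16 ≡ 2² = 4. Since 19 = 16 + 2 + 1, 13^19 ≡ 4·8·13: 4·8 = 32 ≡ 9, then 9·13 = 117 ≡ 2. So 13^19 ≡ 2 (mod 23).
Hence h⁻¹(13) = 2.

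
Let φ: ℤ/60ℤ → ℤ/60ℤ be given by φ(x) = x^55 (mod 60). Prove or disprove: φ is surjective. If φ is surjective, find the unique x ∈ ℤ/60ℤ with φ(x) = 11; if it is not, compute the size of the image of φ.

φ(0) = 0^55 = 0.
φ(30): Repeated squaring mod 60: 30^1 ≡ 30, 30^2 ≡ 30² = 900 ≡ 0, 30^4 ≡ 0² = 0, 30^8 ≡ 0² = 0, 30^16 ≡ 0² = 0, 30^32 ≡ 0² = 0. Since 55 = 32 + 16 + 4 + 2 + 1, 30^55 ≡ 0·0·0·0·30: 0·0 = 0, then 0·0 = 0, then 0·0 = 0, then 0·30 = 0. So 30^55 ≡ 0 (mod 60).
So φ(0) = φ(30) = 0 while 0 ≠ 30, thus φ is not injective.
A non-injective map from the 60-element set ℤ/60ℤ to itself takes at most 59 distinct values, so it cannot be surjective. So φ is not surjective.
Since φ is not surjective, we determine |image(φ)|. Computing x^55 mod 60 for each x (by repeated squaring, reducing mod 60 at every step), the values φ(0), φ(1), …, φ(59) are: 0, 1, 8, 27, 4, 5, 36, 43, 32, 9, 40, 11, 48, 37, 44, 15, 16, 53, 12, 19, 20, 21, 28, 47, 24, 25, 56, 3, 52, 29, 0, 31, 8, 57, 4, 35, 36, 13, 32, 39, 40, 41, 48, 7, 44, 45, 16, 23, 12, 49, 20, 51, 28, 17, 24, 55, 56, 33, 52, 59.
The distinct values are {0, 1, 3, 4, 5, 7, 8, 9, 11, 12, 13, 15, 16, 17, 19, 20, 21, 23, 24, 25, 27, 28, 29, 31, 32, 33, 35, 36, 37, 39, 40, 41, 43, 44, 45, 47, 48, 49, 51, 52, 53, 55, 56, 57, 59}; there are 45 of them.

45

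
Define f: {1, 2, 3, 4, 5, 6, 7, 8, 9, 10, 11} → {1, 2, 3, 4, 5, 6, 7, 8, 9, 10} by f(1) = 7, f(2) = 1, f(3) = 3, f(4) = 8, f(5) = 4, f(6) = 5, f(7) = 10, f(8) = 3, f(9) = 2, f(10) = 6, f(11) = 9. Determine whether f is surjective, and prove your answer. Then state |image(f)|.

10

Every element of the codomain has a preimage: 1 = f(2), 2 = f(9), 3 = f(3), 4 = f(5), 5 = f(6), 6 = f(10), 7 = f(1), 8 = f(4), 9 = f(11), 10 = f(7).
Therefore f is surjective.
The image of f is {1, 2, 3, 4, 5, 6, 7, 8, 9, 10}, which has 10 elements.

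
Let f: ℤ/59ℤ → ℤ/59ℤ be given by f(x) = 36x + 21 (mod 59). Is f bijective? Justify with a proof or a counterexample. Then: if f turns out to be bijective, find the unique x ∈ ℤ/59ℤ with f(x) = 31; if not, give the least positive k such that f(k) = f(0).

56

Recall: f is injective if f(s) = f(t) implies s = t.
Suppose f(s) = f(t) in ℤ/59ℤ. Then 36s + 21 ≡ 36t + 21 (mod 59), therefore 36(s − t) ≡ 0 (mod 59).
Since gcd(36, 59) = 1, 36 is invertible modulo 59, thus s − t ≡ 0 (mod 59), i.e. s = t.
We now compute 36⁻¹ mod 59 explicitly. Euclid's algorithm: 59 = 1·36 + 23, 36 = 1·23 + 13, 23 = 1·13 + 10, 13 = 1·10 + 3, 10 = 3·3 + 1; back-substituting gives 1 = 41·36 − 25·59, so 36⁻¹ ≡ 41 (mod 59).
For any y ∈ ℤ/59ℤ, x = 41(y − 21) mod 59 satisfies f(x) = 36·41(y − 21) + 21 ≡ y (since 36·41 ≡ 1 mod 59). So every y has a preimage.
Hence f is bijective.
Since f is bijective, we find f⁻¹(31): we need 36x ≡ 31 − 21 ≡ 10 (mod 59). Using 36⁻¹ = 41: x ≡ 41·10 = 410 = 6·59 + 56, so x = 56.
Check: f(56) = 36·56 + 21 = 2037 = 34·59 + 31 ≡ 31 (mod 59).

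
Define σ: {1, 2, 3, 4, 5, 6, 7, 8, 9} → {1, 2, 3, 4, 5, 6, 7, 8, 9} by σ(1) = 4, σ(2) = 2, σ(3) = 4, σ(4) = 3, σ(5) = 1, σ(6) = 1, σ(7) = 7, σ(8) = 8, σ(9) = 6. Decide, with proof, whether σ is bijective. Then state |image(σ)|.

7

σ(1) = 4 = σ(3) with 1 ≠ 3, so σ is not injective, hence not bijective.
The image of σ is {1, 2, 3, 4, 6, 7, 8}, which has 7 elements.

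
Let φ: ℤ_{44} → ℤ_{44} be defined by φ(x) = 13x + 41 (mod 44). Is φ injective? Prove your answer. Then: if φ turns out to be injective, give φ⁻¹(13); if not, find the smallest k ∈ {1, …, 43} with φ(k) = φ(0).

8

By definition, injectivity means: for all x_1, x_2 in the domain, φ(x_1) = φ(x_2) implies x_1 = x_2.
If φ(x_1) = φ(x_2), then 13x_1 ≡ 13x_2 (mod 44). Because gcd(13, 44) = 1, we may cancel 13 to get x_1 ≡ x_2 (mod 44).
Thus φ is injective.
We now compute 13⁻¹ mod 44 explicitly. Euclid's algorithm: 44 = 3·13 + 5, 13 = 2·5 + 3, 5 = 1·3 + 2, 3 = 1·2 + 1; back-substituting gives 1 = 17·13 − 5·44, so 13⁻¹ ≡ 17 (mod 44).
Since φ is injective, we compute φ⁻¹(13): solve 13x + 41 ≡ 13 (mod 44), i.e. 13x ≡ 16 (mod 44).
Multiplying by 13⁻¹ = 17 gives x ≡ 17·16 = 272 = 6·44 + 8 ≡ 8 (mod 44).
Check: φ(8) = 13·8 + 41 = 145 = 3·44 + 13 ≡ 13 (mod 44).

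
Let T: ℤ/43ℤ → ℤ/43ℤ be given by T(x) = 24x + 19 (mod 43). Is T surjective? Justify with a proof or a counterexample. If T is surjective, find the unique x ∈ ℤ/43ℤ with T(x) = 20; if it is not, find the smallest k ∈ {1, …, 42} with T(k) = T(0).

9

By definition, surjectivity means every element of the codomain has a preimage under T.
Since gcd(24, 43) = 1, 24 is invertible modulo 43. Euclid's algorithm: 43 = 1·24 + 19, 24 = 1·19 + 5, 19 = 3·5 + 4, 5 = 1·4 + 1; back-substituting gives 1 = 9·24 − 5·43, so 24⁻¹ ≡ 9 (mod 43).
Then y ↦ 9(y − 19) is a two-sided inverse to T, so every y ∈ ℤ/43ℤ has a preimage.
Thus T is surjective.
Since T is surjective, we find T⁻¹(20): we need 24x ≡ 20 − 19 ≡ 1 (mod 43). Using 24⁻¹ = 9: x ≡ 9·1 = 9, so x = 9.
Check: T(9) = 24·9 + 19 = 235 = 5·43 + 20 ≡ 20 (mod 43).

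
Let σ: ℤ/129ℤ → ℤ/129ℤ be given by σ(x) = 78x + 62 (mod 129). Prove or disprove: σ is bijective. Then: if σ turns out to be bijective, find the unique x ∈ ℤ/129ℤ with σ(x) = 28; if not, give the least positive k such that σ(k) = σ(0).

By definition, σ is injective when σ(u) = σ(v) forces u = v.
We have gcd(78, 129) = 3 > 1. Taking u = 0 and v = 43: σ(0) = 62 and σ(43) = 78·43 + 62 = 3416 ≡ 62 (mod 129).
So σ(0) = σ(43) while 0 ≠ 43, hence σ is not injective, hence not bijective.
Since σ is not bijective, we find the least positive k with σ(k) = σ(0): this means 78k ≡ 0 (mod 129), i.e. 129 ∣ 78k. Since gcd(78, 129) = 3, dividing through by 3 this holds exactly when 43 ∣ 26k, and as gcd(26, 43) = 1, exactly when 43 ∣ k.
The smallest positive such k is 43.

43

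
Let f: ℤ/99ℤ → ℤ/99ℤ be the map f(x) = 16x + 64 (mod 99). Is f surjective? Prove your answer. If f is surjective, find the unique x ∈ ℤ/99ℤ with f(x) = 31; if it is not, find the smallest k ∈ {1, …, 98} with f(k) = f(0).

Recall that surjectivity means every element of the codomain has a preimage under f.
Since gcd(16, 99) = 1, 16 is invertible modulo 99. Euclid's algorithm: 99 = 6·16 + 3, 16 = 5·3 + 1; back-substituting gives 1 = 31·16 − 5·99, so 16⁻¹ ≡ 31 (mod 99).
Then y ↦ 31(y − 64) is a two-sided inverse to f, so every y ∈ ℤ/99ℤ has a preimage.
Therefore f is surjective.
Since f is surjective, we compute f⁻¹(31): solve 16x + 64 ≡ 31 (mod 99), i.e. 16x ≡ 66 (mod 99).
Multiplying by 16⁻¹ = 31 gives x ≡ 31·66 = 2046 = 20·99 + 66 ≡ 66 (mod 99).
Check: f(66) = 16·66 + 64 = 1120 = 11·99 + 31 ≡ 31 (mod 99).

66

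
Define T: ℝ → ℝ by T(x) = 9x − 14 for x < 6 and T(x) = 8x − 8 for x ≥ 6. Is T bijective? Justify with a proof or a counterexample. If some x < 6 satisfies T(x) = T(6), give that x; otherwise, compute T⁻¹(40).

6

Both pieces are strictly increasing (slopes 9 and 8), so each is injective on its own interval.
The left piece maps (−∞, 6) onto (−∞, 40); the right piece maps [6, ∞) onto [40, ∞).
Since 40 = 40, the images partition ℝ: T is injective and surjective, hence bijective.
Because the two images are disjoint, no x < 6 has T(x) = T(6), so we compute T⁻¹(40): 40 lies in [40, ∞), so solve 8x − 8 = 40: x = (40 + 8)/8 = 6.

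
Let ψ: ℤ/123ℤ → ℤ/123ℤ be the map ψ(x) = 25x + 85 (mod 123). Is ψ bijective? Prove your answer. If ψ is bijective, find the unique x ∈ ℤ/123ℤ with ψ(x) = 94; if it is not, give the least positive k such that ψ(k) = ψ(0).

84

If ψ(u) = ψ(v), then 25u ≡ 25v (mod 123). Because gcd(25, 123) = 1, we may cancel 25 to get u ≡ v (mod 123).
We now compute 25⁻¹ mod 123 explicitly. Euclid's algorithm: 123 = 4·25 + 23, 25 = 1·23 + 2, 23 = 11·2 + 1; back-substituting gives 1 = 64·25 − 13·123, so 25⁻¹ ≡ 64 (mod 123).
For any y ∈ ℤ/123ℤ, x = 64(y − 85) mod 123 satisfies ψ(x) = 25·64(y − 85) + 85 ≡ y (since 25·64 ≡ 1 mod 123). So every y has a preimage.
Thus ψ is bijective.
Since ψ is bijective, we find ψ⁻¹(94): we need 25x ≡ 94 − 85 ≡ 9 (mod 123). Using 25⁻¹ = 64: x ≡ 64·9 = 576 = 4·123 + 84, so x = 84.
Check: ψ(84) = 25·84 + 85 = 2185 = 17·123 + 94 ≡ 94 (mod 123).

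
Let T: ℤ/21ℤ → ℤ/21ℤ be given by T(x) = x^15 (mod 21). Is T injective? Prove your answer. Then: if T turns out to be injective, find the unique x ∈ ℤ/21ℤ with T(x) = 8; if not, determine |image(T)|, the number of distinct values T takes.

9

T(1) = 1^15 = 1.
T(4): Repeated squaring mod 21: 4^1 ≡ 4, 4^2 ≡ 4² = 16, 4^4 ≡ 16² = 256 ≡ 4, 4^8 ≡ 4² = 16. Since 15 = 8 + 4 + 2 + 1, 4^15 ≡ 16·4·16·4: 16·4 = 64 ≡ 1, then 1·16 = 16, then 16·4 = 64 ≡ 1. So 4^15 ≡ 1 (mod 21).
So T(1) = T(4) = 1 while 1 ≠ 4, so T is not injective.
Since T is not injective, we determine |image(T)|. Computing x^15 mod 21 for each x (by repeated squaring, reducing mod 21 at every step), the values T(0), T(1), …, T(20) are: 0, 1, 8, 6, 1, 20, 6, 7, 8, 15, 13, 8, 6, 13, 14, 15, 1, 20, 15, 13, 20.
The distinct values are {0, 1, 6, 7, 8, 13, 14, 15, 20}; there are 9 of them.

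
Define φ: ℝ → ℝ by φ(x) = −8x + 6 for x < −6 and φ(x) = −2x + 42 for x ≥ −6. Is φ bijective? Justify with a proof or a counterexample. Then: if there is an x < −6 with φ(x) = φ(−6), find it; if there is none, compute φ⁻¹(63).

-57/8

Both pieces are strictly decreasing (slopes −8 and −2), so each is injective on its own interval.
The left piece maps (−∞, −6) onto (54, ∞); the right piece maps [−6, ∞) onto (−∞, 54].
Since 54 = 54, the images partition ℝ: φ is injective and surjective, hence bijective.
Because the two images are disjoint, no x < −6 has φ(x) = φ(−6), so we compute φ⁻¹(63): 63 lies in (54, ∞), so solve −8x + 6 = 63: x = (63 − 6)/(−8) = −57/8.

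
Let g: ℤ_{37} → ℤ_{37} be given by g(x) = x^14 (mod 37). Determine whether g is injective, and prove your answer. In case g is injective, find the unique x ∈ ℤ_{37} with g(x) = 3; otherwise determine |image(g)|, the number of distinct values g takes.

g(18): Repeated squaring mod 37: 18^1 ≡ 18, 18^2 ≡ 18² = 324 ≡ 28, 18^4 ≡ 28² = 784 ≡ 7, 18^8 ≡ 7² = 49 ≡ 12. Since 14 = 8 + 4 + 2, 18^14 ≡ 12·7·28: 12·7 = 84 ≡ 10, then 10·28 = 280 ≡ 21. So 18^14 ≡ 21 (mod 37).
g(19): Repeated squaring mod 37: 19^1 ≡ 19, 19^2 ≡ 19² = 361 ≡ 28, 19^4 ≡ 28² = 784 ≡ 7, 19^8 ≡ 7² = 49 ≡ 12. Since 14 = 8 + 4 + 2, 19^14 ≡ 12·7·28: 12·7 = 84 ≡ 10, then 10·28 = 280 ≡ 21. So 19^14 ≡ 21 (mod 37).
So g(18) = g(19) = 21 while 18 ≠ 19, thus g is not injective.
Since g is not injective, we determine |image(g)|. Computing x^14 mod 37 for each x (by repeated squaring, reducing mod 37 at every step), the values g(0), g(1), …, g(36) are: 0, 1, 30, 16, 12, 28, 36, 9, 27, 34, 26, 10, 7, 25, 11, 4, 33, 3, 21, 21, 3, 33, 4, 11, 25, 7, 10, 26, 34, 27, 9, 36, 28, 12, 16, 30, 1.
The distinct values are {0, 1, 3, 4, 7, 9, 10, 11, 12, 16, 21, 25, 26, 27, 28, 30, 33, 34, 36}; there are 19 of them.

19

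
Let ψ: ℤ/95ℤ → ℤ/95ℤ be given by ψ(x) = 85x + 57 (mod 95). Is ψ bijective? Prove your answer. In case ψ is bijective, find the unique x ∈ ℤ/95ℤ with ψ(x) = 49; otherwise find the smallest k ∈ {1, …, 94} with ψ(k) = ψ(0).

19

We have gcd(85, 95) = 5 > 1. Taking x_1 = 0 and x_2 = 19: ψ(0) = 57 and ψ(19) = 85·19 + 57 = 1672 ≡ 57 (mod 95).
So ψ(0) = ψ(19) while 0 ≠ 19, therefore ψ is not injective, hence not bijective.
Since ψ is not bijective, we find the least positive k with ψ(k) = ψ(0): this means 85k ≡ 0 (mod 95), i.e. 95 ∣ 85k. Since gcd(85, 95) = 5, dividing through by 5 this holds exactly when 19 ∣ 17k, and as gcd(17, 19) = 1, exactly when 19 ∣ k.
The smallest positive such k is 19.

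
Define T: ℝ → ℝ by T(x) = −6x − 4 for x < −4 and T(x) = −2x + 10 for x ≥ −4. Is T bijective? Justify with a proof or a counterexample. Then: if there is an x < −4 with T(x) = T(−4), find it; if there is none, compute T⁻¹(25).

-29/6

Both pieces are strictly decreasing (slopes −6 and −2), so each is injective on its own interval.
The left piece maps (−∞, −4) onto (20, ∞); the right piece maps [−4, ∞) onto (−∞, 18].
The images leave a gap (20 has no preimage), so T is not surjective, hence not bijective.
Because the two images are disjoint, no x < −4 has T(x) = T(−4), so we compute T⁻¹(25): 25 lies in (20, ∞), so solve −6x − 4 = 25: x = (25 + 4)/(−6) = −29/6.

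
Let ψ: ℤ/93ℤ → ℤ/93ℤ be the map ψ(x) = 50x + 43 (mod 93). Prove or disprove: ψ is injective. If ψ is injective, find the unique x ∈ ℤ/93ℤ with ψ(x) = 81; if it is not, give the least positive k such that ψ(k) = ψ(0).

64

If ψ(a) = ψ(b), then 50a ≡ 50b (mod 93). Because gcd(50, 93) = 1, we may cancel 50 to get a ≡ b (mod 93).
Hence ψ is injective.
We now compute 50⁻¹ mod 93 explicitly. Euclid's algorithm: 93 = 1·50 + 43, 50 = 1·43 + 7, 43 = 6·7 + 1; back-substituting gives 1 = 80·50 − 43·93, so 50⁻¹ ≡ 80 (mod 93).
Since ψ is injective, we compute ψ⁻¹(81): solve 50x + 43 ≡ 81 (mod 93), i.e. 50x ≡ 38 (mod 93).
Multiplying by 50⁻¹ = 80 gives x ≡ 80·38 = 3040 = 32·93 + 64 ≡ 64 (mod 93).
Check: ψ(64) = 50·64 + 43 = 3243 = 34·93 + 81 ≡ 81 (mod 93).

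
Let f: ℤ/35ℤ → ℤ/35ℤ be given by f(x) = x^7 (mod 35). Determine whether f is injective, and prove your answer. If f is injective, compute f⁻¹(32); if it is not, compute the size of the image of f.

18

Computing x^7 mod 35 for each x (by repeated squaring, reducing mod 35 at every step), the values f(0), f(1), …, f(34) are: 0, 1, 23, 17, 4, 5, 6, 28, 22, 9, 10, 11, 33, 27, 14, 15, 16, 3, 32, 19, 20, 21, 8, 2, 24, 25, 26, 13, 7, 29, 30, 31, 18, 12, 34.
Every element of ℤ/35ℤ appears exactly once in this list, so f is a bijection, and in particular injective.
Since f is injective, we read off the preimage of 32 from the same table: f(18) = 32, so f⁻¹(32) = 18.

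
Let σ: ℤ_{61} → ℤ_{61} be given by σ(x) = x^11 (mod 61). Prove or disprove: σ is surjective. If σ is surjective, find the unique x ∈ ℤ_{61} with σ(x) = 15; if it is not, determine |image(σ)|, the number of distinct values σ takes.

Since 61 is prime, the nonzero elements of ℤ_{61} form a cyclic group of order 60.
As gcd(11, 60) = 1, raising to the 11th power is a bijection on this group: if x_1^11 ≡ x_2^11 then (x_1x_2^{−1})^11 = 1, and the only element of order dividing gcd(11, 60) = 1 is 1, so x_1 = x_2.
With σ(0) = 0 this makes σ injective on all of ℤ_{61}, hence bijective (finite equal-size domain and codomain). In particular σ is surjective.
Since σ is surjective, we find the preimage of 15. The inverse of x ↦ x^11 on (ℤ_{61})^× is x ↦ x^11, because 11·11 = 121 = 2·60 + 1 ≡ 1 (mod 60) and x^{60} = 1 for x ≠ 0 (Fermat). So σ⁻¹(15) = 15^11 mod 61.
Repeated squaring mod 61: 15^1 ≡ 15, 15^2 ≡ 15² = 225 ≡ 42, 15^4 ≡ 42² = 1764 ≡ 56, 15^8 ≡ 56² = 3136 ≡ 25. Since 11 = 8 + 2 + 1, 15^11 ≡ 25·42·15: 25·42 = 1050 ≡ 13, then 13·15 = 195 ≡ 12. So 15^11 ≡ 12 (mod 61).
Hence σ⁻¹(15) = 12.

12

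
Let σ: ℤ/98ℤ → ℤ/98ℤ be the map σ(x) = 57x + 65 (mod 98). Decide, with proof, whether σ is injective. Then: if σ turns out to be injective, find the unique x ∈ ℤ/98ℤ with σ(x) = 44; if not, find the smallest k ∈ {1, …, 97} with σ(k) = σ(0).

77

Suppose σ(a) = σ(b) in ℤ/98ℤ. Then 57a + 65 ≡ 57b + 65 (mod 98), hence 57(a − b) ≡ 0 (mod 98).
Since gcd(57, 98) = 1, 57 is invertible modulo 98, therefore a − b ≡ 0 (mod 98), i.e. a = b.
Hence σ is injective.
We now compute 57⁻¹ mod 98 explicitly. Euclid's algorithm: 98 = 1·57 + 41, 57 = 1·41 + 16, 41 = 2·16 + 9, 16 = 1·9 + 7, 9 = 1·7 + 2, 7 = 3·2 + 1; back-substituting gives 1 = 43·57 − 25·98, so 57⁻¹ ≡ 43 (mod 98).
Since σ is injective, we compute σ⁻¹(44): solve 57x + 65 ≡ 44 (mod 98), i.e. 57x ≡ 77 (mod 98).
Multiplying by 57⁻¹ = 43 gives x ≡ 43·77 = 3311 = 33·98 + 77 ≡ 77 (mod 98).
Check: σ(77) = 57·77 + 65 = 4454 = 45·98 + 44 ≡ 44 (mod 98).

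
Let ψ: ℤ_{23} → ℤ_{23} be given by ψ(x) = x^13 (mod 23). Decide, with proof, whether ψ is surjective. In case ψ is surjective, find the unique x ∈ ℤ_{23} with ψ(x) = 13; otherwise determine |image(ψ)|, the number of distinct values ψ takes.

6

Since 23 is prime, the nonzero elements of ℤ_{23} form a cyclic group of order 22.
As gcd(13, 22) = 1, raising to the 13th power is a bijection on this group: if a^13 ≡ b^13 then (ab^{−1})^13 = 1, and the only element of order dividing gcd(13, 22) = 1 is 1, so a = b.
With ψ(0) = 0 this makes ψ injective on all of ℤ_{23}, hence bijective (finite equal-size domain and codomain). In particular ψ is surjective.
Since ψ is surjective, we find the preimage of 13. The inverse of x ↦ x^13 on (ℤ_{23})^× is x ↦ x^17, because 13·17 = 221 = 10·22 + 1 ≡ 1 (mod 22) and x^{22} = 1 for x ≠ 0 (Fermat). So ψ⁻¹(13) = 13^17 mod 23.
Repeated squaring mod 23: 13^1 ≡ 13, 13^2 ≡ 13² = 169 ≡ 8, 13^4 ≡ 8² = 64 ≡ 18, 13^8 ≡ 18² = 324 ≡ 2, 13^16 ≡ 2² = 4. Since 17 = 16 + 1, 13^17 ≡ 4·13: 4·13 = 52 ≡ 6. So 13^17 ≡ 6 (mod 23).
Hence ψ⁻¹(13) = 6.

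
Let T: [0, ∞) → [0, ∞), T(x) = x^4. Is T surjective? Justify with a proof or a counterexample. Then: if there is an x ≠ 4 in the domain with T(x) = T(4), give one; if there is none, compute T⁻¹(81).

3

For any y ∈ [0, ∞), x = y^{1/4} ∈ [0, ∞) gives T(x) = y, so T is surjective.
Since x ↦ x^4 is strictly increasing on [0, ∞), it is injective there, so no x ≠ 4 in the domain has T(x) = T(4). We therefore compute T⁻¹(81) = 81^{1/4} = 3 (indeed 3^4 = 81).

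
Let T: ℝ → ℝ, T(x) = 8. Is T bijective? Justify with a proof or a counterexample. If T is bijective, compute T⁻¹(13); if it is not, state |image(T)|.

1

T(0) = 8 = T(1) with 0 ≠ 1, so T is not injective, hence not bijective.
Since T is not bijective, we state |image(T)|: the image of T is {8}, which has 1 element.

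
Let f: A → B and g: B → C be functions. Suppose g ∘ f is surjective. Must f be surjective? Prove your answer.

not surjective

No. Take A = {0, 1, 2}, B = {0, 1, 2, 3, 4, 5}, C = {0}, f(a) = 0 for every a ∈ A, and g(b) = 0 for every b ∈ B.
Then g ∘ f is surjective onto {0}, but 5 ∈ B has no preimage under f, so f is not surjective.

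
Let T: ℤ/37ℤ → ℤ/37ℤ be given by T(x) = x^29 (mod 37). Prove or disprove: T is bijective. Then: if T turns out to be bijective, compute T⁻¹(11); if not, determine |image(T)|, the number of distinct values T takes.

27

Since 37 is prime, the nonzero elements of ℤ/37ℤ form a cyclic group of order 36.
As gcd(29, 36) = 1, raising to the 29th power is a bijection on this group: if s^29 ≡ t^29 then (st^{−1})^29 = 1, and the only element of order dividing gcd(29, 36) = 1 is 1, so s = t.
With T(0) = 0 this makes T injective on all of ℤ/37ℤ, hence bijective (finite equal-size domain and codomain). In particular T is bijective.
Since T is bijective, we find the preimage of 11. The inverse of x ↦ x^29 on (ℤ/37ℤ)^× is x ↦ x^5, because 29·5 = 145 = 4·36 + 1 ≡ 1 (mod 36) and x^{36} = 1 for x ≠ 0 (Fermat). So T⁻¹(11) = 11^5 mod 37.
Repeated squaring mod 37: 11^1 ≡ 11, 11^2 ≡ 11² = 121 ≡ 10, 11^4 ≡ 10² = 100 ≡ 26. Since 5 = 4 + 1, 11^5 ≡ 26·11: 26·11 = 286 ≡ 27. So 11^5 ≡ 27 (mod 37).
Hence T⁻¹(11) = 27.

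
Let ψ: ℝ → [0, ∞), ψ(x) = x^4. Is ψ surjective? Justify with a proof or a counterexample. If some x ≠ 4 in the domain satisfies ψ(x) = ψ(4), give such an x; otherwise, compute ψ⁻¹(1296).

For any y ∈ [0, ∞), x = y^{1/4} ∈ ℝ satisfies x^4 = y, so ψ is surjective.
For the follow-up, such an x exists: taking x = −4 ∈ ℝ gives ψ(−4) = 256 = ψ(4) with −4 ≠ 4.

-4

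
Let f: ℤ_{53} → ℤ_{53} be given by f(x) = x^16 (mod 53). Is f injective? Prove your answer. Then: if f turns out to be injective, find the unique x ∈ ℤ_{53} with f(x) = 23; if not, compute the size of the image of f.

14

f(2): Repeated squaring mod 53: 2^1 ≡ 2, 2^2 ≡ 2² = 4, 2^4 ≡ 4² = 16, 2^8 ≡ 16² = 256 ≡ 44, 2^16 ≡ 44² = 1936 ≡ 28. So 2^16 ≡ 28 (mod 53).
f(7): Repeated squaring mod 53: 7^1 ≡ 7, 7^2 ≡ 7² = 49, 7^4 ≡ 49² = 2401 ≡ 16, 7^8 ≡ 16² = 256 ≡ 44, 7^16 ≡ 44² = 1936 ≡ 28. So 7^16 ≡ 28 (mod 53).
So f(2) = f(7) = 28 while 2 ≠ 7, hence f is not injective.
Since f is not injective, we determine |image(f)|. Computing x^16 mod 53 for each x (by repeated squaring, reducing mod 53 at every step), the values f(0), f(1), …, f(52) are: 0, 1, 28, 15, 42, 13, 49, 28, 10, 13, 46, 47, 47, 24, 42, 36, 15, 16, 46, 24, 16, 49, 44, 1, 44, 10, 36, 36, 10, 44, 1, 44, 49, 16, 24, 46, 16, 15, 36, 42, 24, 47, 47, 46, 13, 10, 28, 49, 13, 42, 15, 28, 1.
The distinct values are {0, 1, 10, 13, 15, 16, 24, 28, 36, 42, 44, 46, 47, 49}; there are 14 of them.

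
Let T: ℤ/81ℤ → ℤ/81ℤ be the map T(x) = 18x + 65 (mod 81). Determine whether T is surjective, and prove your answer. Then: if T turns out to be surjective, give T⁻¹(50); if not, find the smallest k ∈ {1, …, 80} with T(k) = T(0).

By definition, T is surjective if every y in the codomain equals T(x) for some x in the domain.
Since gcd(18, 81) = 9, we have 18x ≡ 0 (mod 9) for all x, so T(x) ≡ 2 (mod 9).
But 0 ≢ 2 (mod 9), so 0 ∈ ℤ/81ℤ has no preimage. Thus T is not surjective.
Since T is not surjective, we find the least positive k with T(k) = T(0): this means 18k ≡ 0 (mod 81), i.e. 81 ∣ 18k. Since gcd(18, 81) = 9, dividing through by 9 this holds exactly when 9 ∣ 2k, and as gcd(2, 9) = 1, exactly when 9 ∣ k.
The smallest positive such k is 9.

9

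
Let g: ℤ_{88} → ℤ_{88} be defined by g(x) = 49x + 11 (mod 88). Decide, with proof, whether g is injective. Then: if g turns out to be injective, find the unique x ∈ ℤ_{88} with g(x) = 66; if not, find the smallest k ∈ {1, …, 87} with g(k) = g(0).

Suppose g(x_1) = g(x_2) in ℤ_{88}. Then 49x_1 + 11 ≡ 49x_2 + 11 (mod 88), so 49(x_1 − x_2) ≡ 0 (mod 88).
Since gcd(49, 88) = 1, 49 is invertible modulo 88, hence x_1 − x_2 ≡ 0 (mod 88), i.e. x_1 = x_2.
Thus g is injective.
We now compute 49⁻¹ mod 88 explicitly. Euclid's algorithm: 88 = 1·49 + 39, 49 = 1·39 + 10, 39 = 3·10 + 9, 10 = 1·9 + 1; back-substituting gives 1 = 9·49 − 5·88, so 49⁻¹ ≡ 9 (mod 88).
Since g is injective, we compute g⁻¹(66): solve 49x + 11 ≡ 66 (mod 88), i.e. 49x ≡ 55 (mod 88).
Multiplying by 49⁻¹ = 9 gives x ≡ 9·55 = 495 = 5·88 + 55 ≡ 55 (mod 88).
Check: g(55) = 49·55 + 11 = 2706 = 30·88 + 66 ≡ 66 (mod 88).

55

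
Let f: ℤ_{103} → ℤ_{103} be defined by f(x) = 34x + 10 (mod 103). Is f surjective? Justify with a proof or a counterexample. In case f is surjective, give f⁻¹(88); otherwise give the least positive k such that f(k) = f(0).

75

Since gcd(34, 103) = 1, 34 is invertible modulo 103. Euclid's algorithm: 103 = 3·34 + 1; back-substituting gives 1 = 100·34 − 33·103, so 34⁻¹ ≡ 100 (mod 103).
Then y ↦ 100(y − 10) is a two-sided inverse to f, so every y ∈ ℤ_{103} has a preimage.
Therefore f is surjective.
Since f is surjective, we compute f⁻¹(88): solve 34x + 10 ≡ 88 (mod 103), i.e. 34x ≡ 78 (mod 103).
Multiplying by 34⁻¹ = 100 gives x ≡ 100·78 = 7800 = 75·103 + 75 ≡ 75 (mod 103).
Check: f(75) = 34·75 + 10 = 2560 = 24·103 + 88 ≡ 88 (mod 103).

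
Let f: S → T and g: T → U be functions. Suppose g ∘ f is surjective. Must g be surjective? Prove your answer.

Let c ∈ U. Since g ∘ f is surjective, some a ∈ S has g(f(a)) = c. Then b = f(a) ∈ T satisfies g(b) = c. So g is surjective.

surjective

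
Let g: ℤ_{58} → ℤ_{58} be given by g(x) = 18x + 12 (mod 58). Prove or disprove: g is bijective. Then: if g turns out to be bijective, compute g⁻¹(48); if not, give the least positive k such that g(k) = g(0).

29

We have gcd(18, 58) = 2 > 1. Taking u = 0 and v = 29: g(0) = 12 and g(29) = 18·29 + 12 = 534 ≡ 12 (mod 58).
So g(0) = g(29) while 0 ≠ 29, so g is not injective, hence not bijective.
Since g is not bijective, we find the least positive k with g(k) = g(0): this means 18k ≡ 0 (mod 58), i.e. 58 ∣ 18k. Since gcd(18, 58) = 2, dividing through by 2 this holds exactly when 29 ∣ 9k, and as gcd(9, 29) = 1, exactly when 29 ∣ k.
The smallest positive such k is 29.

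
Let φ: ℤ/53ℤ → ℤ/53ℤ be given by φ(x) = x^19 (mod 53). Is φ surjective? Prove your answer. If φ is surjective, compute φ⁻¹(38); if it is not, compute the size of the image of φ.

Since 53 is prime, the nonzero elements of ℤ/53ℤ form a cyclic group of order 52.
As gcd(19, 52) = 1, raising to the 19th power is a bijection on this group: if a^19 ≡ b^19 then (ab^{−1})^19 = 1, and the only element of order dividing gcd(19, 52) = 1 is 1, so a = b.
With φ(0) = 0 this makes φ injective on all of ℤ/53ℤ, hence bijective (finite equal-size domain and codomain). In particular φ is surjective.
Since φ is surjective, we find the preimage of 38. The inverse of x ↦ x^19 on (ℤ/53ℤ)^× is x ↦ x^11, because 19·11 = 209 = 4·52 + 1 ≡ 1 (mod 52) and x^{52} = 1 for x ≠ 0 (Fermat). So φ⁻¹(38) = 38^11 mod 53.
Repeated squaring mod 53: 38^1 ≡ 38, 38^2 ≡ 38² = 1444 ≡ 13, 38^4 ≡ 13² = 169 ≡ 10, 38^8 ≡ 10² = 100 ≡ 47. Since 11 = 8 + 2 + 1, 38^11 ≡ 47·13·38: 47·13 = 611 ≡ 28, then 28·38 = 1064 ≡ 4. So 38^11 ≡ 4 (mod 53).
Hence φ⁻¹(38) = 4.

4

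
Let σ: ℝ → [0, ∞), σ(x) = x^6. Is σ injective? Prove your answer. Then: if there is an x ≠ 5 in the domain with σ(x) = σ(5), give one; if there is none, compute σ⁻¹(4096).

σ(5) = 15625 = (−5)^6 = σ(−5) (since 6 is even), with 5 ≠ −5. So σ is not injective.
For the follow-up, such an x exists: taking x = −5 ∈ ℝ gives σ(−5) = 15625 = σ(5) with −5 ≠ 5.

-5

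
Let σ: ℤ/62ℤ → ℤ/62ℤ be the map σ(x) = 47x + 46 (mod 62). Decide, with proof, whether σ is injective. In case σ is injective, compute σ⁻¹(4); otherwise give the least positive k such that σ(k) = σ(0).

If σ(u) = σ(v), then 47u ≡ 47v (mod 62). Because gcd(47, 62) = 1, we may cancel 47 to get u ≡ v (mod 62).
Therefore σ is injective.
We now compute 47⁻¹ mod 62 explicitly. Euclid's algorithm: 62 = 1·47 + 15, 47 = 3·15 + 2, 15 = 7·2 + 1; back-substituting gives 1 = 33·47 − 25·62, so 47⁻¹ ≡ 33 (mod 62).
Since σ is injective, we compute σ⁻¹(4): solve 47x + 46 ≡ 4 (mod 62), i.e. 47x ≡ 20 (mod 62).
Multiplying by 47⁻¹ = 33 gives x ≡ 33·20 = 660 = 10·62 + 40 ≡ 40 (mod 62).
Check: σ(40) = 47·40 + 46 = 1926 = 31·62 + 4 ≡ 4 (mod 62).

40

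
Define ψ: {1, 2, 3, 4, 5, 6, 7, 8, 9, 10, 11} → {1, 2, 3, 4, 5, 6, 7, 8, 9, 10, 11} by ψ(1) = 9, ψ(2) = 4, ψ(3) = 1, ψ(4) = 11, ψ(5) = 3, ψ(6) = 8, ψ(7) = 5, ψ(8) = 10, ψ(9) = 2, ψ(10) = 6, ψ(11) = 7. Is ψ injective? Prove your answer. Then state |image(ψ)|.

The values ψ(1), …, ψ(11) are 9, 4, 1, 11, 3, 8, 5, 10, 2, 6, 7 — all distinct.
So ψ(a) = ψ(b) only when a = b, and ψ is injective.
The image of ψ is {1, 2, 3, 4, 5, 6, 7, 8, 9, 10, 11}, which has 11 elements.

11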